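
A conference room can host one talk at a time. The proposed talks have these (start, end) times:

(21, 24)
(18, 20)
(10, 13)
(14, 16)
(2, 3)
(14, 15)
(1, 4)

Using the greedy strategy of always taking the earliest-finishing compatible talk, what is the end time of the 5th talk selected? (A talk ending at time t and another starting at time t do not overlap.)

24

Sorted by end: (2,3)  (1,4)  (10,13)  (14,15)  (14,16)  (18,20)  (21,24)
take (2,3); skip (1,4); take (10,13); take (14,15); take (18,20); take (21,24).
Selected: (2,3) (10,13) (14,15) (18,20) (21,24)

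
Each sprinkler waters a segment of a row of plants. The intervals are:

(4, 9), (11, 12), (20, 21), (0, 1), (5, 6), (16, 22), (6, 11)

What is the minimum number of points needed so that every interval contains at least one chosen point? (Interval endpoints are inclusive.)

By right end: [0,1]  [5,6]  [4,9]  [6,11]  [11,12]  [20,21]  [16,22]
[0,1] uncovered → point at 1; [5,6] uncovered → point at 6; [11,12] uncovered → point at 12; [20,21] uncovered → point at 21.
Points: 1, 6, 12, 21 (4 total).

4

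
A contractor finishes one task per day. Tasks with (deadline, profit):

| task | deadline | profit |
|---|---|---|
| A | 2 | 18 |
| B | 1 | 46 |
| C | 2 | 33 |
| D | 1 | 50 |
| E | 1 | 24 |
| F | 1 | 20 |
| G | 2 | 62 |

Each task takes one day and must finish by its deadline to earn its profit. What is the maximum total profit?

Take jobs in profit order; each goes to the latest open slot no later than its deadline.
Profit order: G=62 D=50 B=46 C=33 E=24 F=20 A=18
Assign: G→slot 2, D→slot 1, B skipped, C skipped, E skipped, F skipped, A skipped.
Slots: [1:D] [2:G]
Profit = 50 + 62 = 112

112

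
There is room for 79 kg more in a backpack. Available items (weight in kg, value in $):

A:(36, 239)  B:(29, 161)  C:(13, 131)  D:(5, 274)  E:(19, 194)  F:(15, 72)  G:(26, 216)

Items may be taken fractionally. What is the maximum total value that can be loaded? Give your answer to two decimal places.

921.22

Ratios (sorted): D 54.80, E 10.21, C 10.08, G 8.31, A 6.64, B 5.55, F 4.80
take D (5 @ 274); take E (19 @ 194); take C (13 @ 131); take G (26 @ 216); take 16/36 of A → 106.22. Capacity used 79/79.
Total value = 921.22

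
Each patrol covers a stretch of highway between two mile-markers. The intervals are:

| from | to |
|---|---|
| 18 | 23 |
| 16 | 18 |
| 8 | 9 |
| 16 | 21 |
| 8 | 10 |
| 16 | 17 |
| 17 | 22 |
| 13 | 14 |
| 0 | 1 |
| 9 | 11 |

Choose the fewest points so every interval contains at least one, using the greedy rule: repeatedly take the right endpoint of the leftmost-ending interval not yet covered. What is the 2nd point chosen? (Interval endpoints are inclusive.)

9

Sort by right endpoint; whenever an interval is uncovered, place a point at its right end.
By right end: [0,1]  [8,9]  [8,10]  [9,11]  [13,14]  [16,17]  [16,18]  [16,21]  [17,22]  [18,23]
[0,1] uncovered → point at 1; [8,9] uncovered → point at 9; [13,14] uncovered → point at 14; [16,17] uncovered → point at 17; [18,23] uncovered → point at 23.
Points: 1, 9, 14, 17, 23 (5 total).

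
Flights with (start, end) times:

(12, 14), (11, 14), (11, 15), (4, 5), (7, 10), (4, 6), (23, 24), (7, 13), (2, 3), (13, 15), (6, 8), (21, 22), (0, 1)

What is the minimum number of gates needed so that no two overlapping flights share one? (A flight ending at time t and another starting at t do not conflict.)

4

The answer is the maximum number of intervals overlapping at any instant.
Events (time:±→running): 0:+→1 1:-→0 2:+→1 3:-→0 4:+→1 4:+→2 5:-→1 6:-→0 6:+→1 7:+→2 7:+→3 8:-→2 10:-→1 11:+→2 11:+→3 12:+→4 … peak 4.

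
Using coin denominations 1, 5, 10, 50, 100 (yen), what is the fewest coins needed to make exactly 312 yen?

312 = 3×100 + 1×10 + 2×1
Total coins = 3 + 1 + 2 = 6

6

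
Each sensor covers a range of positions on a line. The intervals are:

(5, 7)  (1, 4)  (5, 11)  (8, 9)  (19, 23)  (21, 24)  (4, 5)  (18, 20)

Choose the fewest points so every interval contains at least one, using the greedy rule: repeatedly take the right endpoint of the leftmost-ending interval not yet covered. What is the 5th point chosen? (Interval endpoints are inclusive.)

Sorted: [1,4] [4,5] [5,7] [8,9] [5,11] [18,20] [19,23] [21,24]
{[1,4],[4,5]} hit by 4; {[5,7]} hit by 7; {[8,9],[5,11]} hit by 9; {[18,20],[19,23]} hit by 20; {[21,24]} hit by 24.
Points: 4, 7, 9, 20, 24 (5 total).

24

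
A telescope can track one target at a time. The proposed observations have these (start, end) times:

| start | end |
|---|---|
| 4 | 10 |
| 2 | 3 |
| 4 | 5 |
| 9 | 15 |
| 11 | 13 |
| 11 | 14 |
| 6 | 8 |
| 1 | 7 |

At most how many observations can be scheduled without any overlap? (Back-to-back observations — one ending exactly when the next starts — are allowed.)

Order by finish time; keep every interval that doesn't clash with the previous kept one.
Sorted by end: (2,3)  (4,5)  (1,7)  (6,8)  (4,10)  (11,13)  (11,14)  (9,15)
take (2,3); take (4,5); take (6,8); skip (4,10); take (11,13).
Selected 4 observations.

4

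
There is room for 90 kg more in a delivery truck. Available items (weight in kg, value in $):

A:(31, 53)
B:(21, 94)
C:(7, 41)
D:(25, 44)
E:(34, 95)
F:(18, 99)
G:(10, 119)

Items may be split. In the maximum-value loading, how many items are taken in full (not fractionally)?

5

Order: G (119/10=11.90) > C (41/7=5.86) > F (99/18=5.50) > B (94/21=4.48) > E (95/34=2.79) > D (44/25=1.76) > A (53/31=1.71)
Fill: take G (10 @ 119) → take C (7 @ 41) → take F (18 @ 99) → take B (21 @ 94) → take E (34 @ 95); 90/90 used.
5 item(s) taken whole.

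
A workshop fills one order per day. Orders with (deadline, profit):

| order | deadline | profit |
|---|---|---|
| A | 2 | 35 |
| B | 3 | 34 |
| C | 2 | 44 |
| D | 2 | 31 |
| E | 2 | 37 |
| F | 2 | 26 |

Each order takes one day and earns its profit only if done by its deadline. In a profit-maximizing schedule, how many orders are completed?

3

Sort by profit descending; place each in the latest free slot ≤ its deadline.
Profit order: C=44 E=37 A=35 B=34 D=31 F=26
Assign: C→slot 2, E→slot 1, A skipped, B→slot 3, D skipped, F skipped.
Slots: [1:E] [2:C] [3:B]
3 of 6 scheduled.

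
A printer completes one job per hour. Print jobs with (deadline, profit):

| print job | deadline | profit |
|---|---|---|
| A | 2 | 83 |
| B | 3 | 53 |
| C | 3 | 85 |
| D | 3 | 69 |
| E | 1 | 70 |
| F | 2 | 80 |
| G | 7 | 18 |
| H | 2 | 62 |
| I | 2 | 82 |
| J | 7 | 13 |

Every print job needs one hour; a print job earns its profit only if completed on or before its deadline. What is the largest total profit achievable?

281

Sort by profit descending; place each in the latest free slot ≤ its deadline.
By profit: C(d3,85), A(d2,83), I(d2,82), F(d2,80), E(d1,70), D(d3,69), H(d2,62), B(d3,53), G(d7,18), J(d7,13)
C→slot 3; A→slot 2; I→slot 1; F skipped; E skipped; D skipped; H skipped; B skipped; G→slot 7; J→slot 6.
Profit = 82 + 83 + 85 + 13 + 18 = 281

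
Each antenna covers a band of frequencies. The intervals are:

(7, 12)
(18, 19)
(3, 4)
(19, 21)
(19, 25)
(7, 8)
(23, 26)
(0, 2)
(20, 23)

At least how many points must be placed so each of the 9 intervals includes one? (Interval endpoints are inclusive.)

5

Process intervals by earliest right end; each time one isn't hit yet, stab at its right endpoint.
By right end: [0,2]  [3,4]  [7,8]  [7,12]  [18,19]  [19,21]  [20,23]  [19,25]  [23,26]
[0,2] uncovered → point at 2; [3,4] uncovered → point at 4; [7,8] uncovered → point at 8; [18,19] uncovered → point at 19; [20,23] uncovered → point at 23.
Points: 2, 4, 8, 19, 23 (5 total).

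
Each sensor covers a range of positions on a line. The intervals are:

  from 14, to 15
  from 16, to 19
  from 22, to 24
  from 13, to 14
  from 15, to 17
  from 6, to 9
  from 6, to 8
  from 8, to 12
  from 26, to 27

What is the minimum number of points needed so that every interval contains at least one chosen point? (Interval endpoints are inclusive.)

5

Process intervals by earliest right end; each time one isn't hit yet, stab at its right endpoint.
Sorted: [6,8] [6,9] [8,12] [13,14] [14,15] [15,17] [16,19] [22,24] [26,27]
{[6,8],[6,9],[8,12]} hit by 8; {[13,14],[14,15]} hit by 14; {[15,17],[16,19]} hit by 17; {[22,24]} hit by 24; {[26,27]} hit by 27.
Points: 8, 14, 17, 24, 27 (5 total).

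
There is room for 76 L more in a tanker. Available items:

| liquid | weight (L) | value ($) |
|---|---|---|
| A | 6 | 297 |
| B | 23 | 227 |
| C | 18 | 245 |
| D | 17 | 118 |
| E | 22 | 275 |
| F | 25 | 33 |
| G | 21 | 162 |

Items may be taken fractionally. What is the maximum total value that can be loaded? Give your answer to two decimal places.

Order: A (297/6=49.50) > C (245/18=13.61) > E (275/22=12.50) > B (227/23=9.87) > G (162/21=7.71) > D (118/17=6.94) > F (33/25=1.32)
Fill: take A (6 @ 297) → take C (18 @ 245) → take E (22 @ 275) → take B (23 @ 227) → take 7/21 of G → 54.00; 76/76 used.
Total value = 1098.00

1098.00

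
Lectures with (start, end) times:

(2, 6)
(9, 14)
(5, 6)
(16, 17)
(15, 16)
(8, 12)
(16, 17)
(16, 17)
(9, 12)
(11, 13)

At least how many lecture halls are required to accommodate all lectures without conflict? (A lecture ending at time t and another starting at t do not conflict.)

starts: [2, 5, 8, 9, 9, 11, 15, 16, 16, 16]
ends:   [6, 6, 12, 12, 13, 14, 16, 17, 17, 17]
s2→1 s5→2 e6→1 e6→0 s8→1 s9→2 s9→3 s11→4  — peak 4.

4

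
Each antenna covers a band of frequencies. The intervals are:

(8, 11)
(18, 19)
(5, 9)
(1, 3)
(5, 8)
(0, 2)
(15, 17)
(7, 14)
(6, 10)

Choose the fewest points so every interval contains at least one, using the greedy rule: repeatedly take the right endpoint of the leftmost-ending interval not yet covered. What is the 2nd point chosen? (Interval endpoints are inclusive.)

8

Sort by right endpoint; whenever an interval is uncovered, place a point at its right end.
Sorted: [0,2] [1,3] [5,8] [5,9] [6,10] [8,11] [7,14] [15,17] [18,19]
{[0,2],[1,3]} hit by 2; {[5,8],[5,9],[6,10],[8,11],[7,14]} hit by 8; {[15,17]} hit by 17; {[18,19]} hit by 19.
Points: 2, 8, 17, 19 (4 total).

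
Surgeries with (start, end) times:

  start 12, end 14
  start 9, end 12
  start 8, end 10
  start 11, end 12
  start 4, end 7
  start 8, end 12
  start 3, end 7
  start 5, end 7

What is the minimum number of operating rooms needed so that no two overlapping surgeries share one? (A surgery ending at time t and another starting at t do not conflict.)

starts: [3, 4, 5, 8, 8, 9, 11, 12]
ends:   [7, 7, 7, 10, 12, 12, 12, 14]
s3→1 s4→2 s5→3  — peak 3.

3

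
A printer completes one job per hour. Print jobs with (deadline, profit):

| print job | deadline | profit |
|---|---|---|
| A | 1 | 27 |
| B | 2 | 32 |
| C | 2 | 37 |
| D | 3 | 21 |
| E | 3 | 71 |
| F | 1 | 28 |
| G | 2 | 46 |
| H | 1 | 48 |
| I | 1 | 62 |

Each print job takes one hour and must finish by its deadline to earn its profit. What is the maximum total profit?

Sort by profit descending; place each in the latest free slot ≤ its deadline.
By profit: E(d3,71), I(d1,62), H(d1,48), G(d2,46), C(d2,37), B(d2,32), F(d1,28), A(d1,27), D(d3,21)
E→slot 3; I→slot 1; H skipped; G→slot 2; C skipped; B skipped; F skipped; A skipped; D skipped.
Profit = 62 + 46 + 71 = 179

179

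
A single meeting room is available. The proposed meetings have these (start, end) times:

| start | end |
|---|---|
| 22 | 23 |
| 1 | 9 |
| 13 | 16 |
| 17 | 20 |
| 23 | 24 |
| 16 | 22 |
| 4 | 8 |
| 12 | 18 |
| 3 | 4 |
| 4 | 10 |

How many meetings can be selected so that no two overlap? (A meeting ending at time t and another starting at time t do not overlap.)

6

Order by finish time; keep every interval that doesn't clash with the previous kept one.
Sorted by end: (3,4)  (4,8)  (1,9)  (4,10)  (13,16)  (12,18)  (17,20)  (16,22)  (22,23)  (23,24)
take (3,4); take (4,8); take (13,16); take (17,20); take (22,23); take (23,24).
Selected 6 meetings.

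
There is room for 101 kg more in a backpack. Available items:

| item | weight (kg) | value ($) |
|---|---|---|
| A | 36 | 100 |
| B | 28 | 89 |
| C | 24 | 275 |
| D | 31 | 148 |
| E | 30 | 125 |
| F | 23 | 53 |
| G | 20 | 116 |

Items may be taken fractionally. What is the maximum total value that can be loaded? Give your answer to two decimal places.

Ratios (sorted): C 11.46, G 5.80, D 4.77, E 4.17, B 3.18, A 2.78, F 2.30
take C (24 @ 275); take G (20 @ 116); take D (31 @ 148); take 26/30 of E → 108.33. Capacity used 101/101.
Total value = 647.33

647.33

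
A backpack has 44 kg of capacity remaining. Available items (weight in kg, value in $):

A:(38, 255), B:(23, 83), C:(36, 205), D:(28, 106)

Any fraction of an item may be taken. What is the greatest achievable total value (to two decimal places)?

Sort by value per unit weight and fill in that order.
Ratios (sorted): A 6.71, C 5.69, D 3.79, B 3.61
take A (38 @ 255); take 6/36 of C → 34.17. Capacity used 44/44.
Total value = 289.17

289.17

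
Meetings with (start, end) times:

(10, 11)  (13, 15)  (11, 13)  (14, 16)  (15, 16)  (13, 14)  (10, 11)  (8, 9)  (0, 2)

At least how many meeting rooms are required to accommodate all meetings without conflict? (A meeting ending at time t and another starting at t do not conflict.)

starts: [0, 8, 10, 10, 11, 13, 13, 14, 15]
ends:   [2, 9, 11, 11, 13, 14, 15, 16, 16]
s0→1 e2→0 s8→1 e9→0 s10→1 s10→2  — peak 2.

2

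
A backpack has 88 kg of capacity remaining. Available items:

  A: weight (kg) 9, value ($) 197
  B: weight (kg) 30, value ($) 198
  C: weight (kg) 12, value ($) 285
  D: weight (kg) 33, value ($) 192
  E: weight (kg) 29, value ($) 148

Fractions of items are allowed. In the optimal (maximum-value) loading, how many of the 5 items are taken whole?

Greedy by value/weight ratio, highest first.
Order: C (285/12=23.75) > A (197/9=21.89) > B (198/30=6.60) > D (192/33=5.82) > E (148/29=5.10)
Fill: take C (12 @ 285) → take A (9 @ 197) → take B (30 @ 198) → take D (33 @ 192) → take 4/29 of E → 20.41; 88/88 used.
4 item(s) taken whole; one partial (take 4/29 of E).

4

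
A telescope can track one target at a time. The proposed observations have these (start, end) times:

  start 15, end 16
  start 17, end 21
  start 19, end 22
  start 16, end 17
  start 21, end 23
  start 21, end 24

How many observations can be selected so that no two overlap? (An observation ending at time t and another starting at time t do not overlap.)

Sort by end time and greedily take each interval whose start is ≥ the last chosen end.
By end time: (15,16), (16,17), (17,21), (19,22), (21,23), (21,24).
Pick (15,16); next start ≥ 16 → (16,17); next start ≥ 17 → (17,21); next start ≥ 21 → (21,23).
Selected 4 observations.

4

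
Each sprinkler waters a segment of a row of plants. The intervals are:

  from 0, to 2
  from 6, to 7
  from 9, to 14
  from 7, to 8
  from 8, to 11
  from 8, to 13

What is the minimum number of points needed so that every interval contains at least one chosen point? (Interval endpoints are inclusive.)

Sort by right endpoint; whenever an interval is uncovered, place a point at its right end.
Sorted: [0,2] [6,7] [7,8] [8,11] [8,13] [9,14]
{[0,2]} hit by 2; {[6,7],[7,8]} hit by 7; {[8,11],[8,13],[9,14]} hit by 11.
Points: 2, 7, 11 (3 total).

3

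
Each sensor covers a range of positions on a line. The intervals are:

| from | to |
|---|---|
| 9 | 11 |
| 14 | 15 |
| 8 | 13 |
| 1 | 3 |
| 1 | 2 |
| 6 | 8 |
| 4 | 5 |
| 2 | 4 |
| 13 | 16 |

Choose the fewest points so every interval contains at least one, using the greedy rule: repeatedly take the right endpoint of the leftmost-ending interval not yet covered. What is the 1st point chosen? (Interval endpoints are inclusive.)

Sort by right endpoint; whenever an interval is uncovered, place a point at its right end.
Sorted: [1,2] [1,3] [2,4] [4,5] [6,8] [9,11] [8,13] [14,15] [13,16]
{[1,2],[1,3],[2,4]} hit by 2; {[4,5]} hit by 5; {[6,8]} hit by 8; {[9,11],[8,13]} hit by 11; {[14,15],[13,16]} hit by 15.
Points: 2, 5, 8, 11, 15 (5 total).

2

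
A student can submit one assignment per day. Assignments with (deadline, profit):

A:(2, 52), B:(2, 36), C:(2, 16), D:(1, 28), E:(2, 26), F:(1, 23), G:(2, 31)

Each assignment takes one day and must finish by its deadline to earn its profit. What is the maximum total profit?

88

By profit: A(d2,52), B(d2,36), G(d2,31), D(d1,28), E(d2,26), F(d1,23), C(d2,16)
A→slot 2; B→slot 1; G skipped; D skipped; E skipped; F skipped; C skipped.
Profit = 36 + 52 = 88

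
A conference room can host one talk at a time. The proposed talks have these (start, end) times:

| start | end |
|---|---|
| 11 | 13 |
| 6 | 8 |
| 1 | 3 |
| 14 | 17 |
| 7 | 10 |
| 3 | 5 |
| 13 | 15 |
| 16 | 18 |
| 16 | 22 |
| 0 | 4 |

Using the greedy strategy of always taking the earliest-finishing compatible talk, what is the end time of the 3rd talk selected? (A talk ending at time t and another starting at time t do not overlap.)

8

Order by finish time; keep every interval that doesn't clash with the previous kept one.
Sorted by end: (1,3)  (0,4)  (3,5)  (6,8)  (7,10)  (11,13)  (13,15)  (14,17)  (16,18)  (16,22)
take (1,3); take (3,5); take (6,8); skip (7,10); take (11,13); take (13,15); take (16,18).
Selected: (1,3) (3,5) (6,8) (11,13) (13,15) (16,18)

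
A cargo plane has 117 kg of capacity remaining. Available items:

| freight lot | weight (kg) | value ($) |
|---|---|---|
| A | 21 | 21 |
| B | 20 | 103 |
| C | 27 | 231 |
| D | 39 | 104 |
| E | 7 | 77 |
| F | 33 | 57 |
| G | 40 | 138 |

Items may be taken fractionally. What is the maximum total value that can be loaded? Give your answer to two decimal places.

610.33

Sort by value per unit weight and fill in that order.
Order: E (77/7=11.00) > C (231/27=8.56) > B (103/20=5.15) > G (138/40=3.45) > D (104/39=2.67) > F (57/33=1.73) > A (21/21=1.00)
Fill: take E (7 @ 77) → take C (27 @ 231) → take B (20 @ 103) → take G (40 @ 138) → take 23/39 of D → 61.33; 117/117 used.
Total value = 610.33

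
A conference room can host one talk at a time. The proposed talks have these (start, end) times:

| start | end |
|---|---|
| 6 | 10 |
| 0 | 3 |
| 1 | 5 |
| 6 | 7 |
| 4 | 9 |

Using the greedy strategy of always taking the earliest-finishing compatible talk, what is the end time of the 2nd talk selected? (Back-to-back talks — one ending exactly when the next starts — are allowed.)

7

Order by finish time; keep every interval that doesn't clash with the previous kept one.
Sorted by end: (0,3)  (1,5)  (6,7)  (4,9)  (6,10)
take (0,3); take (6,7); skip (6,10).
Selected: (0,3) (6,7)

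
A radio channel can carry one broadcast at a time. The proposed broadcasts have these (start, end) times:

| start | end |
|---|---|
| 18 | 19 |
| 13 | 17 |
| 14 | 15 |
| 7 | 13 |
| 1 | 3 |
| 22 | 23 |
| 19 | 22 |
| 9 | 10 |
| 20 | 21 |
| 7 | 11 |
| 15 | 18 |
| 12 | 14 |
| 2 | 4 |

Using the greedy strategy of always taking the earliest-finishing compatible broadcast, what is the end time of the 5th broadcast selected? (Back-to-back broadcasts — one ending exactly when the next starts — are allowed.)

18

By end time: (1,3), (2,4), (9,10), (7,11), (7,13), (12,14), (14,15), (13,17), (15,18), (18,19), (20,21), (19,22), (22,23).
Pick (1,3); next start ≥ 3 → (9,10); next start ≥ 10 → (12,14); next start ≥ 14 → (14,15); next start ≥ 15 → (15,18); next start ≥ 18 → (18,19); next start ≥ 19 → (20,21); next start ≥ 21 → (22,23).
Selected: (1,3) (9,10) (12,14) (14,15) (15,18) (18,19) (20,21) (22,23)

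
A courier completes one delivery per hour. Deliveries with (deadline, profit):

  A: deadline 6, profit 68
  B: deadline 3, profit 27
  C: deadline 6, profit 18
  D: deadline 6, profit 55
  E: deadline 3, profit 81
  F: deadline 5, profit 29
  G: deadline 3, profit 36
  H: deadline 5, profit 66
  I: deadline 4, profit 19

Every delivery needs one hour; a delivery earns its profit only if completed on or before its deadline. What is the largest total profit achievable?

335

By profit: E(d3,81), A(d6,68), H(d5,66), D(d6,55), G(d3,36), F(d5,29), B(d3,27), I(d4,19), C(d6,18)
E→slot 3; A→slot 6; H→slot 5; D→slot 4; G→slot 2; F→slot 1; B skipped; I skipped; C skipped.
Profit = 29 + 36 + 81 + 55 + 66 + 68 = 335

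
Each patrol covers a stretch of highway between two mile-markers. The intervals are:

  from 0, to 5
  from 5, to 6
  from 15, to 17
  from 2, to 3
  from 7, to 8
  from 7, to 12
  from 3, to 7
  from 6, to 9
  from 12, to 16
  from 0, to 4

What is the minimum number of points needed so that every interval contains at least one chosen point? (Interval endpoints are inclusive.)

Sort by right endpoint; whenever an interval is uncovered, place a point at its right end.
By right end: [2,3]  [0,4]  [0,5]  [5,6]  [3,7]  [7,8]  [6,9]  [7,12]  [12,16]  [15,17]
[2,3] uncovered → point at 3; [5,6] uncovered → point at 6; [7,8] uncovered → point at 8; [12,16] uncovered → point at 16.
Points: 3, 6, 8, 16 (4 total).

4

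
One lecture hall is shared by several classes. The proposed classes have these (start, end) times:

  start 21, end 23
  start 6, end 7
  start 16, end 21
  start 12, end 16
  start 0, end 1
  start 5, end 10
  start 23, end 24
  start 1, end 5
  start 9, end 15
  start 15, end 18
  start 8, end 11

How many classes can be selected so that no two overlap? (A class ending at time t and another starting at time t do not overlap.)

Sorted by end: (0,1)  (1,5)  (6,7)  (5,10)  (8,11)  (9,15)  (12,16)  (15,18)  (16,21)  (21,23)  (23,24)
take (0,1); take (1,5); take (6,7); skip (5,10); take (8,11); take (12,16); take (16,21); take (21,23); take (23,24).
Selected 8 classes.

8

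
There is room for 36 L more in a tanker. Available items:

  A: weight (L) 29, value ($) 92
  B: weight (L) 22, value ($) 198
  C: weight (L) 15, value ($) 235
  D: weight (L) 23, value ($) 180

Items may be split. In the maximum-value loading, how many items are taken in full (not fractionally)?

1

Ratios (sorted): C 15.67, B 9.00, D 7.83, A 3.17
take C (15 @ 235); take 21/22 of B → 189.00. Capacity used 36/36.
1 item(s) taken whole; one partial (take 21/22 of B).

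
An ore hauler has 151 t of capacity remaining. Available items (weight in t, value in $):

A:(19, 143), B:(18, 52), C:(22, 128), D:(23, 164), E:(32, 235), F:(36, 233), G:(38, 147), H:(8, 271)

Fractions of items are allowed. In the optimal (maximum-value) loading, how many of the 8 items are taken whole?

6

Greedy by value/weight ratio, highest first.
Ratios (sorted): H 33.88, A 7.53, E 7.34, D 7.13, F 6.47, C 5.82, G 3.87, B 2.89
take H (8 @ 271); take A (19 @ 143); take E (32 @ 235); take D (23 @ 164); take F (36 @ 233); take C (22 @ 128); take 11/38 of G → 42.55. Capacity used 151/151.
6 item(s) taken whole; one partial (take 11/38 of G).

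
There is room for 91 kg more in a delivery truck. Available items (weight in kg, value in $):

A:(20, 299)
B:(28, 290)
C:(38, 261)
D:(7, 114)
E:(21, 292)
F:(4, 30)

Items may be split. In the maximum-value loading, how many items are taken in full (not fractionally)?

Ratios (sorted): D 16.29, A 14.95, E 13.90, B 10.36, F 7.50, C 6.87
take D (7 @ 114); take A (20 @ 299); take E (21 @ 292); take B (28 @ 290); take F (4 @ 30); take 11/38 of C → 75.55. Capacity used 91/91.
5 item(s) taken whole; one partial (take 11/38 of C).

5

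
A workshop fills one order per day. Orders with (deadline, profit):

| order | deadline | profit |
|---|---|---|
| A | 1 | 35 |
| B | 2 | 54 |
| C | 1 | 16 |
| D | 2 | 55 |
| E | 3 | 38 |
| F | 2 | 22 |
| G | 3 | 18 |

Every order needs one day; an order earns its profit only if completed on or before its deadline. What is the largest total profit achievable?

147

Profit order: D=55 B=54 E=38 A=35 F=22 G=18 C=16
Assign: D→slot 2, B→slot 1, E→slot 3, A skipped, F skipped, G skipped, C skipped.
Slots: [1:B] [2:D] [3:E]
Profit = 54 + 55 + 38 = 147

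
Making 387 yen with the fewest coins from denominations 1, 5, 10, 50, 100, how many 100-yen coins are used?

3

Greedy: take as many of the largest coin as possible, then repeat with the remainder.
387 − 3×100→87 − 1×50→37 − 3×10→7 − 1×5→2 − 2×1→0
Count of 100: 3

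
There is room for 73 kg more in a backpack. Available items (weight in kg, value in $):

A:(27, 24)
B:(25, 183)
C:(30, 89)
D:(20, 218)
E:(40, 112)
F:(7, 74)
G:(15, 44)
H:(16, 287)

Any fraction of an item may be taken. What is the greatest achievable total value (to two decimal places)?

Sort by value per unit weight and fill in that order.
Order: H (287/16=17.94) > D (218/20=10.90) > F (74/7=10.57) > B (183/25=7.32) > C (89/30=2.97) > G (44/15=2.93) > E (112/40=2.80) > A (24/27=0.89)
Fill: take H (16 @ 287) → take D (20 @ 218) → take F (7 @ 74) → take B (25 @ 183) → take 5/30 of C → 14.83; 73/73 used.
Total value = 776.83

776.83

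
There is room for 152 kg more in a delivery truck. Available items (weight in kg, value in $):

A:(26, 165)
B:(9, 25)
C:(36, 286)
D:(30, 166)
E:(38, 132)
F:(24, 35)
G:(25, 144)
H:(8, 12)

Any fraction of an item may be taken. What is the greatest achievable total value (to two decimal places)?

Greedy by value/weight ratio, highest first.
Ratios (sorted): C 7.94, A 6.35, G 5.76, D 5.53, E 3.47, B 2.78, H 1.50, F 1.46
take C (36 @ 286); take A (26 @ 165); take G (25 @ 144); take D (30 @ 166); take 35/38 of E → 121.58. Capacity used 152/152.
Total value = 882.58

882.58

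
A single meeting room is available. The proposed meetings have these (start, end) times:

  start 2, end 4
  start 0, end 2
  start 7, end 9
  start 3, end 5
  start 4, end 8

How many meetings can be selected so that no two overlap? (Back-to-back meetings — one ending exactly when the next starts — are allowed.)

3

Sorted by end: (0,2)  (2,4)  (3,5)  (4,8)  (7,9)
take (0,2); take (2,4); take (4,8).
Selected 3 meetings.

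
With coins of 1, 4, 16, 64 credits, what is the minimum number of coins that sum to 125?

125 = 1×64 + 3×16 + 3×4 + 1×1
Total coins = 1 + 3 + 3 + 1 = 8

8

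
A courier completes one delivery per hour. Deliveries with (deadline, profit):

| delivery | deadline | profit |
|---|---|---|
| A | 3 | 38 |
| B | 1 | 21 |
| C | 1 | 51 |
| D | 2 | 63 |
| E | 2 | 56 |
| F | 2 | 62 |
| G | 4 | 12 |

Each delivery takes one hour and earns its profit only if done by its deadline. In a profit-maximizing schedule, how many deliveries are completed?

Sort by profit descending; place each in the latest free slot ≤ its deadline.
By profit: D(d2,63), F(d2,62), E(d2,56), C(d1,51), A(d3,38), B(d1,21), G(d4,12)
D→slot 2; F→slot 1; E skipped; C skipped; A→slot 3; B skipped; G→slot 4.
4 of 7 scheduled.

4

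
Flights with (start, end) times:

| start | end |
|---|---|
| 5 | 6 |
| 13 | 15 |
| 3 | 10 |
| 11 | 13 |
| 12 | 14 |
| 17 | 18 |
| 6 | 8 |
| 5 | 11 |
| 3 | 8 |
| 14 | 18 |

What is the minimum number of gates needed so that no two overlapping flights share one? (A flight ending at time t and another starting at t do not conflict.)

starts: [3, 3, 5, 5, 6, 11, 12, 13, 14, 17]
ends:   [6, 8, 8, 10, 11, 13, 14, 15, 18, 18]
s3→1 s3→2 s5→3 s5→4  — peak 4.

4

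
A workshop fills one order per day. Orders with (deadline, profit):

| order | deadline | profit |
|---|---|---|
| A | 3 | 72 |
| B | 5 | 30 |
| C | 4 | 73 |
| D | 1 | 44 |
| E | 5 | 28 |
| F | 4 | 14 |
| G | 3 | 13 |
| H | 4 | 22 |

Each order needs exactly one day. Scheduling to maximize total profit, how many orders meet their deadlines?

5

Profit order: C=73 A=72 D=44 B=30 E=28 H=22 F=14 G=13
Assign: C→slot 4, A→slot 3, D→slot 1, B→slot 5, E→slot 2, H skipped, F skipped, G skipped.
Slots: [1:D] [2:E] [3:A] [4:C] [5:B]
5 of 8 scheduled.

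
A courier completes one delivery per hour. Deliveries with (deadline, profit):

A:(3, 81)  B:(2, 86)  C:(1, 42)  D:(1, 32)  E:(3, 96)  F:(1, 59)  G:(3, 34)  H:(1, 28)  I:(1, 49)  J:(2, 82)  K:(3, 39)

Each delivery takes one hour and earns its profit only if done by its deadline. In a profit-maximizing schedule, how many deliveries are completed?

By profit: E(d3,96), B(d2,86), J(d2,82), A(d3,81), F(d1,59), I(d1,49), C(d1,42), K(d3,39), G(d3,34), D(d1,32), H(d1,28)
E→slot 3; B→slot 2; J→slot 1; A skipped; F skipped; I skipped; C skipped; K skipped; G skipped; D skipped; H skipped.
3 of 11 scheduled.

3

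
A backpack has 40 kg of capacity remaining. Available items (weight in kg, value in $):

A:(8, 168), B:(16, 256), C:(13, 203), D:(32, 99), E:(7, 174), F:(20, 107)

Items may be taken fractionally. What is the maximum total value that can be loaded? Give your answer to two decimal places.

738.54

Sort by value per unit weight and fill in that order.
Order: E (174/7=24.86) > A (168/8=21.00) > B (256/16=16.00) > C (203/13=15.62) > F (107/20=5.35) > D (99/32=3.09)
Fill: take E (7 @ 174) → take A (8 @ 168) → take B (16 @ 256) → take 9/13 of C → 140.54; 40/40 used.
Total value = 738.54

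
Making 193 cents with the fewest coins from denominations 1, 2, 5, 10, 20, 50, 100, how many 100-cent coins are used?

1

Greedy: take as many of the largest coin as possible, then repeat with the remainder.
193 − 1×100→93 − 1×50→43 − 2×20→3 − 1×2→1 − 1×1→0
Count of 100: 1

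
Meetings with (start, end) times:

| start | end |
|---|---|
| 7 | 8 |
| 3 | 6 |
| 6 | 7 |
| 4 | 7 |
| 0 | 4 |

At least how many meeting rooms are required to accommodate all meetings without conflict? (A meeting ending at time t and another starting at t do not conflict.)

2

starts: [0, 3, 4, 6, 7]
ends:   [4, 6, 7, 7, 8]
s0→1 s3→2  — peak 2.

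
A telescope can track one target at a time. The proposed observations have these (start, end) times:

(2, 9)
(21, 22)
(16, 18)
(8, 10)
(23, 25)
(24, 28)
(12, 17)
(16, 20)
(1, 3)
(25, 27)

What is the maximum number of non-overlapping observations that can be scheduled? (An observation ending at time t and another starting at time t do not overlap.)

Sorted by end: (1,3)  (2,9)  (8,10)  (12,17)  (16,18)  (16,20)  (21,22)  (23,25)  (25,27)  (24,28)
take (1,3); skip (2,9); take (8,10); take (12,17); take (21,22); take (23,25); take (25,27).
Selected 6 observations.

6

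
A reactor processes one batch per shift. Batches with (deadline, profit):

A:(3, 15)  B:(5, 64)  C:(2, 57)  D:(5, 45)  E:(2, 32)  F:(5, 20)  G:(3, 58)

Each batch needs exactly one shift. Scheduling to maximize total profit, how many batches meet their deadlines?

5

Profit order: B=64 G=58 C=57 D=45 E=32 F=20 A=15
Assign: B→slot 5, G→slot 3, C→slot 2, D→slot 4, E→slot 1, F skipped, A skipped.
Slots: [1:E] [2:C] [3:G] [4:D] [5:B]
5 of 7 scheduled.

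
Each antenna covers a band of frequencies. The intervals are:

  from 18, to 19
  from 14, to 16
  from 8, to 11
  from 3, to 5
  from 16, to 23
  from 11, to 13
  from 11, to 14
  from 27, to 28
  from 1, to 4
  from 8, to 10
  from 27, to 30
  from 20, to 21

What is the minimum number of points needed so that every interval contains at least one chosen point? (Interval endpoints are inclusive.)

Sorted: [1,4] [3,5] [8,10] [8,11] [11,13] [11,14] [14,16] [18,19] [20,21] [16,23] [27,28] [27,30]
{[1,4],[3,5]} hit by 4; {[8,10],[8,11]} hit by 10; {[11,13],[11,14]} hit by 13; {[14,16]} hit by 16; {[18,19]} hit by 19; {[20,21],[16,23]} hit by 21; {[27,28],[27,30]} hit by 28.
Points: 4, 10, 13, 16, 19, 21, 28 (7 total).

7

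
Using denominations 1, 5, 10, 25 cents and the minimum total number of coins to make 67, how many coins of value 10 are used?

1

Use the largest denomination that fits, subtract, and repeat.
67 = 2×25 + 1×10 + 1×5 + 2×1
Count of 10: 1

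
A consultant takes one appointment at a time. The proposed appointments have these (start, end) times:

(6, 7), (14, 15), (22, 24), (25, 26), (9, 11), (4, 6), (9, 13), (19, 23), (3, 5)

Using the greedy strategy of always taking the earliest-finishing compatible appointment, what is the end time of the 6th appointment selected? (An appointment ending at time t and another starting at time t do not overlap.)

Sorted by end: (3,5)  (4,6)  (6,7)  (9,11)  (9,13)  (14,15)  (19,23)  (22,24)  (25,26)
take (3,5); skip (4,6); take (6,7); take (9,11); take (14,15); take (19,23); take (25,26).
Selected: (3,5) (6,7) (9,11) (14,15) (19,23) (25,26)

26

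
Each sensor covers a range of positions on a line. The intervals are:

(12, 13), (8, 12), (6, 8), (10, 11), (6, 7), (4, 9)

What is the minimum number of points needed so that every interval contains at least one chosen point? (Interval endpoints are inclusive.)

3

Sort by right endpoint; whenever an interval is uncovered, place a point at its right end.
Sorted: [6,7] [6,8] [4,9] [10,11] [8,12] [12,13]
{[6,7],[6,8],[4,9]} hit by 7; {[10,11],[8,12]} hit by 11; {[12,13]} hit by 13.
Points: 7, 11, 13 (3 total).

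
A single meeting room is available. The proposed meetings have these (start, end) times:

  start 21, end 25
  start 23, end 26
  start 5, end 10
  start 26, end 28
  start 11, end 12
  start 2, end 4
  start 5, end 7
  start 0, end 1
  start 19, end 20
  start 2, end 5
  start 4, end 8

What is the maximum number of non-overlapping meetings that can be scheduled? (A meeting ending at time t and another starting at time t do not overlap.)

7

Order by finish time; keep every interval that doesn't clash with the previous kept one.
Sorted by end: (0,1)  (2,4)  (2,5)  (5,7)  (4,8)  (5,10)  (11,12)  (19,20)  (21,25)  (23,26)  (26,28)
take (0,1); take (2,4); take (5,7); skip (5,10); take (11,12); take (19,20); take (21,25); skip (23,26); take (26,28).
Selected 7 meetings.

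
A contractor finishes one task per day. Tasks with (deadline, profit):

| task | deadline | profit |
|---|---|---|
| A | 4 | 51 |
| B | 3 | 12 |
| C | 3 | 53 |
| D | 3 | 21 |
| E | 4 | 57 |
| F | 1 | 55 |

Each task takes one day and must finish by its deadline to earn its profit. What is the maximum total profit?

216

By profit: E(d4,57), F(d1,55), C(d3,53), A(d4,51), D(d3,21), B(d3,12)
E→slot 4; F→slot 1; C→slot 3; A→slot 2; D skipped; B skipped.
Profit = 55 + 51 + 53 + 57 = 216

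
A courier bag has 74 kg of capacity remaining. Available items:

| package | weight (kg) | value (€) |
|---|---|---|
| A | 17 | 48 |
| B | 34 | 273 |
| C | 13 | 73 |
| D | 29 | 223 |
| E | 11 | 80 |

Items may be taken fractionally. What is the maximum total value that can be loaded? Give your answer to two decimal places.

576.00

Sort by value per unit weight and fill in that order.
Ratios (sorted): B 8.03, D 7.69, E 7.27, C 5.62, A 2.82
take B (34 @ 273); take D (29 @ 223); take E (11 @ 80). Capacity used 74/74.
Total value = 576.00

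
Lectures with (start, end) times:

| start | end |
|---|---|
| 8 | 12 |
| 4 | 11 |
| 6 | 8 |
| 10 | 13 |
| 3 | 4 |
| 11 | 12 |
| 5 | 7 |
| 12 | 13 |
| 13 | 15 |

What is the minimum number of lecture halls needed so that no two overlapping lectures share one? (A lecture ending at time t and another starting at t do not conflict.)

3

starts: [3, 4, 5, 6, 8, 10, 11, 12, 13]
ends:   [4, 7, 8, 11, 12, 12, 13, 13, 15]
s3→1 e4→0 s4→1 s5→2 s6→3  — peak 3.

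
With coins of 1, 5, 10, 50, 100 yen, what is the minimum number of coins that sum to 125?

4

Use the largest denomination that fits, subtract, and repeat.
125 − 1×100→25 − 2×10→5 − 1×5→0
Total coins = 1 + 2 + 1 = 4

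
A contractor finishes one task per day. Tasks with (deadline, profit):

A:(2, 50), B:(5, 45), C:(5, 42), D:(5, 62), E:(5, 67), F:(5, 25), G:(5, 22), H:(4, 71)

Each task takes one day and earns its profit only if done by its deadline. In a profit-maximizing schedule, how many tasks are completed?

Profit order: H=71 E=67 D=62 A=50 B=45 C=42 F=25 G=22
Assign: H→slot 4, E→slot 5, D→slot 3, A→slot 2, B→slot 1, C skipped, F skipped, G skipped.
Slots: [1:B] [2:A] [3:D] [4:H] [5:E]
5 of 8 scheduled.

5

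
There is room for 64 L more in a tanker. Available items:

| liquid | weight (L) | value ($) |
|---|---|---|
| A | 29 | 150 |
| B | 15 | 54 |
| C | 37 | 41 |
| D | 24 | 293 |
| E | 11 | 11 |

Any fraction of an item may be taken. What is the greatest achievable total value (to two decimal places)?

Order: D (293/24=12.21) > A (150/29=5.17) > B (54/15=3.60) > C (41/37=1.11) > E (11/11=1.00)
Fill: take D (24 @ 293) → take A (29 @ 150) → take 11/15 of B → 39.60; 64/64 used.
Total value = 482.60

482.60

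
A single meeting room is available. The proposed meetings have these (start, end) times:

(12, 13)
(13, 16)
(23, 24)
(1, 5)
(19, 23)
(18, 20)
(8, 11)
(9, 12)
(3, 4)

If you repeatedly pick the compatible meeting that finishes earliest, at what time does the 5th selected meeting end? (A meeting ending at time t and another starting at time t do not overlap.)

Sort by end time and greedily take each interval whose start is ≥ the last chosen end.
Sorted by end: (3,4)  (1,5)  (8,11)  (9,12)  (12,13)  (13,16)  (18,20)  (19,23)  (23,24)
take (3,4); take (8,11); take (12,13); take (13,16); take (18,20); skip (19,23); take (23,24).
Selected: (3,4) (8,11) (12,13) (13,16) (18,20) (23,24)

20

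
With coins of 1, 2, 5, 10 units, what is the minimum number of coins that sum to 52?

52 − 5×10→2 − 1×2→0
Total coins = 5 + 1 = 6

6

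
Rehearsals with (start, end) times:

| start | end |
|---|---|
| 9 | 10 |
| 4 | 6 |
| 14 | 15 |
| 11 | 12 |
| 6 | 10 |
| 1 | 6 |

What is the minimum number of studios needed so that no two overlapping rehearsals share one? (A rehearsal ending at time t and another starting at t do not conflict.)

starts: [1, 4, 6, 9, 11, 14]
ends:   [6, 6, 10, 10, 12, 15]
s1→1 s4→2  — peak 2.

2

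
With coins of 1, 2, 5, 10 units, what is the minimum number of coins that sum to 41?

5

Greedy: take as many of the largest coin as possible, then repeat with the remainder.
41 = 4×10 + 1×1
Total coins = 4 + 1 = 5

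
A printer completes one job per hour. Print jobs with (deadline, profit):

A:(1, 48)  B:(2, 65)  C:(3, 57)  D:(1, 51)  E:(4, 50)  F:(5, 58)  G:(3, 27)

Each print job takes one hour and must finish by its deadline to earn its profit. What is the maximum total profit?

281

Sort by profit descending; place each in the latest free slot ≤ its deadline.
By profit: B(d2,65), F(d5,58), C(d3,57), D(d1,51), E(d4,50), A(d1,48), G(d3,27)
B→slot 2; F→slot 5; C→slot 3; D→slot 1; E→slot 4; A skipped; G skipped.
Profit = 51 + 65 + 57 + 50 + 58 = 281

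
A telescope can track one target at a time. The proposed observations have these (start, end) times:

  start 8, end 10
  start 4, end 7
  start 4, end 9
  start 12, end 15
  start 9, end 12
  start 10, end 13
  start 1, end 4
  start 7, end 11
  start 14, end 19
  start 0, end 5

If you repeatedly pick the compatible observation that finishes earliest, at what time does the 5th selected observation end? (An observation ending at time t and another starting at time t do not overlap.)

Greedy by earliest finish: after sorting by end time, pick each interval compatible with the last pick.
Sorted by end: (1,4)  (0,5)  (4,7)  (4,9)  (8,10)  (7,11)  (9,12)  (10,13)  (12,15)  (14,19)
take (1,4); take (4,7); skip (4,9); take (8,10); take (10,13); skip (12,15); take (14,19).
Selected: (1,4) (4,7) (8,10) (10,13) (14,19)

19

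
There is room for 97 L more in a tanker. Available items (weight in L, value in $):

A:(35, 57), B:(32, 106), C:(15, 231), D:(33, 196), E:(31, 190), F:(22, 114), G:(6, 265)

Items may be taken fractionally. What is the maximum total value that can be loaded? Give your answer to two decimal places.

944.18

Sort by value per unit weight and fill in that order.
Order: G (265/6=44.17) > C (231/15=15.40) > E (190/31=6.13) > D (196/33=5.94) > F (114/22=5.18) > B (106/32=3.31) > A (57/35=1.63)
Fill: take G (6 @ 265) → take C (15 @ 231) → take E (31 @ 190) → take D (33 @ 196) → take 12/22 of F → 62.18; 97/97 used.
Total value = 944.18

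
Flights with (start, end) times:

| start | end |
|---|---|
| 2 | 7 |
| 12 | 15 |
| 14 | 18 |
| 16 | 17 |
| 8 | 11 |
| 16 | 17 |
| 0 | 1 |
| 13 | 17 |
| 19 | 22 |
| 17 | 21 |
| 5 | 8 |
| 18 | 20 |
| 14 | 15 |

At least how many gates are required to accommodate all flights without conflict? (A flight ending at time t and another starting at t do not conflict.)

starts: [0, 2, 5, 8, 12, 13, 14, 14, 16, 16, 17, 18, 19]
ends:   [1, 7, 8, 11, 15, 15, 17, 17, 17, 18, 20, 21, 22]
s0→1 e1→0 s2→1 s5→2 e7→1 e8→0 s8→1 e11→0 s12→1 s13→2 s14→3 s14→4  — peak 4.

4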